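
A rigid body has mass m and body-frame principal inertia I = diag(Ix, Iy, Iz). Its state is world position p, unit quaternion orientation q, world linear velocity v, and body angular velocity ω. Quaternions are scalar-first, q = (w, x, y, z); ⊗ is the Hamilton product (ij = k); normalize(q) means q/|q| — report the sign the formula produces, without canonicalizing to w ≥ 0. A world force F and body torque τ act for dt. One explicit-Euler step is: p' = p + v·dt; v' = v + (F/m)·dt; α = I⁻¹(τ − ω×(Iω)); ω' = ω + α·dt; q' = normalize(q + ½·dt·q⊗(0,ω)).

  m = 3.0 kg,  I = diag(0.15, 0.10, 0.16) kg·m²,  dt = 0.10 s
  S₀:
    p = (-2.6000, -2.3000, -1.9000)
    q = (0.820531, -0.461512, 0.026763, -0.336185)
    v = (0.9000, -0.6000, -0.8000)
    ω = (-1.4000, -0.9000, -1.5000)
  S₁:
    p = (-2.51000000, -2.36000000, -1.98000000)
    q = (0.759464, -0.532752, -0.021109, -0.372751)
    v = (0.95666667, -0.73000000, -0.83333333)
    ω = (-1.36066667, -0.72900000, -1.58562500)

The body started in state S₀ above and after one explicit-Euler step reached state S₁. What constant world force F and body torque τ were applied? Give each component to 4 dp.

F = (1.7000, -3.9000, -1.0000)
τ = (0.1400, 0.1500, -0.2000)

v₁ − v₀ = (0.05666667, -0.13000000, -0.03333333)
F = m·Δv/dt = (1.7000, -3.9000, -1.0000)
Δω = ω₁−ω₀ = (0.03933333, 0.17100000, -0.08562500)
gyro term ω₀×Iω₀ = (0.0810, -0.0210, -0.0630)
applied torque τ = (0.1400, 0.1500, -0.2000)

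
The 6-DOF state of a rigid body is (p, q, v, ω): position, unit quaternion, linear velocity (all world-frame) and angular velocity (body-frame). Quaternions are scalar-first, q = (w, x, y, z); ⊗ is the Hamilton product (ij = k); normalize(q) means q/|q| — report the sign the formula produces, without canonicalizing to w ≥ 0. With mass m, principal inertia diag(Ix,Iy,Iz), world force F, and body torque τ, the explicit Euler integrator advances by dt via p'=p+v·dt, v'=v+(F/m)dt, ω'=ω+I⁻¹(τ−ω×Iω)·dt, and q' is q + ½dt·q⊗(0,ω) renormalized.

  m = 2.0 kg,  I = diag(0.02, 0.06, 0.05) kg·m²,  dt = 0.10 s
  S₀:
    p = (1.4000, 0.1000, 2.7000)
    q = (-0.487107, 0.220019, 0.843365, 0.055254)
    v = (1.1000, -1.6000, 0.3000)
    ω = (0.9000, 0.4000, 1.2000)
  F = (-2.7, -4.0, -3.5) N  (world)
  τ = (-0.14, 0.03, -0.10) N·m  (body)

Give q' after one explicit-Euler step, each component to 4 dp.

q' = (-0.5156, 0.2469, 0.8204, -0.0075)

q⊗(0,ω) = (-0.6016679, 0.5515401, -0.4091370, -1.2555493)
q' = normalize(q + ½dt·q⊗(0,ω)) = (-0.5156, 0.2469, 0.8204, -0.0075)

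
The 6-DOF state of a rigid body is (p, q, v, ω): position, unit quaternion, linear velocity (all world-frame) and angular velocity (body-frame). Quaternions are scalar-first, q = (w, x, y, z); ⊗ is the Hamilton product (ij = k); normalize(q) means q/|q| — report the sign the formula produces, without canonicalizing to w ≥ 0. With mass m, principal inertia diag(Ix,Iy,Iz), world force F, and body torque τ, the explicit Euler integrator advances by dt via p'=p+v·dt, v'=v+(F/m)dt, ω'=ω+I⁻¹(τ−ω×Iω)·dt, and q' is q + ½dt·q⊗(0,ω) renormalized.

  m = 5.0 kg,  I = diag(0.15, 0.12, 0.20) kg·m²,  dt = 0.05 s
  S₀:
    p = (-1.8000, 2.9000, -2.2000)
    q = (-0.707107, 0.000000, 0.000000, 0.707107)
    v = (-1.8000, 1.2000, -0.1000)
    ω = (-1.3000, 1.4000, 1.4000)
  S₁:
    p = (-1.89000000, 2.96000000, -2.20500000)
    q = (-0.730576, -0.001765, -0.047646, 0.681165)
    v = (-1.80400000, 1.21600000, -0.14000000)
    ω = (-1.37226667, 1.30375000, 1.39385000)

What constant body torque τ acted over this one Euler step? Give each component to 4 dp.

τ = (-0.0600, -0.1400, 0.0300)

Δω = ω₁−ω₀ = (-0.07226667, -0.09625000, -0.00615000)
gyro term ω₀×Iω₀ = (0.1568, 0.0910, 0.0546)
applied torque τ = (-0.0600, -0.1400, 0.0300)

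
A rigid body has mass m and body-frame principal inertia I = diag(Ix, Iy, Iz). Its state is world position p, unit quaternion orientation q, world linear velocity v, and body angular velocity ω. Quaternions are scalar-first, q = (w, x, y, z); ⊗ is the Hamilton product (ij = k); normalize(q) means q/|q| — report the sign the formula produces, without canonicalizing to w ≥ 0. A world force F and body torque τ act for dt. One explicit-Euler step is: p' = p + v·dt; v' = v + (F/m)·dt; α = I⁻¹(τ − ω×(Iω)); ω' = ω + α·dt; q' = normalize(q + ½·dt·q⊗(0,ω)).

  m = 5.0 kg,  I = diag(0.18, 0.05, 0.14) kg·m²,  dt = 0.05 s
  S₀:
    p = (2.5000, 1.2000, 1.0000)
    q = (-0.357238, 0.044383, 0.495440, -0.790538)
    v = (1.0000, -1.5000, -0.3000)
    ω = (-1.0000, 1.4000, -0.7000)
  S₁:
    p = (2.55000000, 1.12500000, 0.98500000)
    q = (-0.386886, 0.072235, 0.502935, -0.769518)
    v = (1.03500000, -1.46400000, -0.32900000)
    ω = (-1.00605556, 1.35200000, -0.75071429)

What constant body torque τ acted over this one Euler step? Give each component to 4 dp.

τ = (-0.1100, -0.0200, 0.0400)

Δω = ω₁−ω₀ = (-0.00605556, -0.04800000, -0.05071429)
precession coupling = (-0.0882, 0.0280, 0.1820)
I·α + gyro = (-0.1100, -0.0200, 0.0400)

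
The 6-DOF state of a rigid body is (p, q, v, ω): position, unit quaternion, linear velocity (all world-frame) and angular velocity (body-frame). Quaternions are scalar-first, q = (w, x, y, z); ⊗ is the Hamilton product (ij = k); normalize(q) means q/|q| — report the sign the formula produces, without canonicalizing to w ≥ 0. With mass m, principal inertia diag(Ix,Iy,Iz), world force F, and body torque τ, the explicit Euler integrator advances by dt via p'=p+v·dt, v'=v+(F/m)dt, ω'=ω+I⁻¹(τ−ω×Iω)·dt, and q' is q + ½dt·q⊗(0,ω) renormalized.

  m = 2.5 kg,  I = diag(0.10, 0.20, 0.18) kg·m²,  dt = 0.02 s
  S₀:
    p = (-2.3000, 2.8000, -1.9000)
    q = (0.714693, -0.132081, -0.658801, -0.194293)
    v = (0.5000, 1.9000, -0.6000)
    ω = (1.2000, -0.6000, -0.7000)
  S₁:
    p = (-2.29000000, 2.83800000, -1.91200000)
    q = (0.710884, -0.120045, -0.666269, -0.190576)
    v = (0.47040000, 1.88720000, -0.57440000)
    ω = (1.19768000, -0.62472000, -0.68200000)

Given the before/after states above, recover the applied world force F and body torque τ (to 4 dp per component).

F = (-3.7000, -1.6000, 3.2000)
τ = (-0.0200, -0.1800, 0.0900)

Δv = v₁−v₀ = (-0.02960000, -0.01280000, 0.02560000)
applied force F = (-3.7000, -1.6000, 3.2000)
Δω = ω₁−ω₀ = (-0.00232000, -0.02472000, 0.01800000)
applied torque τ = (-0.0200, -0.1800, 0.0900)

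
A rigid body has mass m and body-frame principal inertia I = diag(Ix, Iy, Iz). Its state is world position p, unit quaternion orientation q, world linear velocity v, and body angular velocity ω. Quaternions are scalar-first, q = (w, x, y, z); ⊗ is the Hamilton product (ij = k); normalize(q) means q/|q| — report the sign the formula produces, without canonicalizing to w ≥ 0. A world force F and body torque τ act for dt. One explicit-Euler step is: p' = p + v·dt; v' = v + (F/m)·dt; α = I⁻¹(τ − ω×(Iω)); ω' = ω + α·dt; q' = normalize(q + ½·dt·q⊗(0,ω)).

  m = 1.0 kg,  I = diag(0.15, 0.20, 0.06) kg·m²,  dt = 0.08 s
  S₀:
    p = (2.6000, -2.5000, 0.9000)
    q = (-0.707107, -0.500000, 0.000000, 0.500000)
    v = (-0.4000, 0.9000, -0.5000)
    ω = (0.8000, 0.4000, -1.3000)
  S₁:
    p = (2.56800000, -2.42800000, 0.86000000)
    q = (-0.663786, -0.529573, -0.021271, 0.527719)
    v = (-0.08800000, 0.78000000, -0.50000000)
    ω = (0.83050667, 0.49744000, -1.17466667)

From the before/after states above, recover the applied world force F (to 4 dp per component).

F = (3.9000, -1.5000, 0.0000)

velocity change Δv = (0.31200000, -0.12000000, 0.00000000)
applied force F = (3.9000, -1.5000, 0.0000)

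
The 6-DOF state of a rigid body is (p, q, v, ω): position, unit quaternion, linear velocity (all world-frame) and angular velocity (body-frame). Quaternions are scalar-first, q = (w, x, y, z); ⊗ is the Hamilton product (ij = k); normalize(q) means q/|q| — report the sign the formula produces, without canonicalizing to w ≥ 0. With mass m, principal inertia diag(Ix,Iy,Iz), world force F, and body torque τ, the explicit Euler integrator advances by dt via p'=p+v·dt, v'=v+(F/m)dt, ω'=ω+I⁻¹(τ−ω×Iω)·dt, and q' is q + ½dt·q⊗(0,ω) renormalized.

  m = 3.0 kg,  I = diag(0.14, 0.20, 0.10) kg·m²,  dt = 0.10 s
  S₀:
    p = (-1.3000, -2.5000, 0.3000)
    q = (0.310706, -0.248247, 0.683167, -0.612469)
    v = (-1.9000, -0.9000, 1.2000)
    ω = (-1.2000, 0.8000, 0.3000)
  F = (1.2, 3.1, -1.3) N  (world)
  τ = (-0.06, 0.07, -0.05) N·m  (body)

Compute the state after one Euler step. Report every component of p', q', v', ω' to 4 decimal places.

p' = p + v·dt = (-1.4900, -2.5900, 0.4200)
new velocity v' = (-1.8600, -0.7967, 1.1567)
precession coupling ω×(Iω) = (-0.0240, -0.0144, -0.0576)
α = I⁻¹(τ − ω×Iω) = (-0.2571, 0.4220, 0.0760)
new body rate ω' = (-1.2257, 0.8422, 0.3076)
q⊗(0,ω) = (-0.6606893, 0.3220781, 1.0580017, 0.7144146)
q' = normalize(q + ½dt·q⊗(0,ω)) = (0.2769, -0.2315, 0.7341, -0.5752)

p' = (-1.4900, -2.5900, 0.4200)
q' = (0.2769, -0.2315, 0.7341, -0.5752)
v' = (-1.8600, -0.7967, 1.1567)
ω' = (-1.2257, 0.8422, 0.3076)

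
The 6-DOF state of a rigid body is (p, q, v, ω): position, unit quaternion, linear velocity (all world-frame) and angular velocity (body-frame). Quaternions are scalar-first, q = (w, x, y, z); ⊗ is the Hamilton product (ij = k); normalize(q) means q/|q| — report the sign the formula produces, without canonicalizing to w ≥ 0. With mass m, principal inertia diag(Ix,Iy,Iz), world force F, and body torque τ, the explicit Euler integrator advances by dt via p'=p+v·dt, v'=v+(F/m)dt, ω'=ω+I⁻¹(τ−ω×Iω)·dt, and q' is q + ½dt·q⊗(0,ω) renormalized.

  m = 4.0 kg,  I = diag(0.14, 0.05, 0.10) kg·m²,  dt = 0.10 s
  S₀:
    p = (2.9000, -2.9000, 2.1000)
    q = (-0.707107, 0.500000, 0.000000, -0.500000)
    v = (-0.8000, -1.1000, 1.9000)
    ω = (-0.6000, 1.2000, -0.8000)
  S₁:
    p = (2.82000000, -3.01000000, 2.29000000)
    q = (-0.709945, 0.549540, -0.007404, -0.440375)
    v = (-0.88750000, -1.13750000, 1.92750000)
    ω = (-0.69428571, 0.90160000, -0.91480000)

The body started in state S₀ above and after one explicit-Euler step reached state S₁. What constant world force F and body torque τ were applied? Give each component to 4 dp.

F = (-3.5000, -1.5000, 1.1000)
τ = (-0.1800, -0.1300, -0.0500)

Δv = v₁−v₀ = (-0.08750000, -0.03750000, 0.02750000)
F = m·Δv/dt = (-3.5000, -1.5000, 1.1000)
rate change Δω = (-0.09428571, -0.29840000, -0.11480000)
gyro term ω₀×Iω₀ = (-0.0480, 0.0192, 0.0648)
I·α + gyro = (-0.1800, -0.1300, -0.0500)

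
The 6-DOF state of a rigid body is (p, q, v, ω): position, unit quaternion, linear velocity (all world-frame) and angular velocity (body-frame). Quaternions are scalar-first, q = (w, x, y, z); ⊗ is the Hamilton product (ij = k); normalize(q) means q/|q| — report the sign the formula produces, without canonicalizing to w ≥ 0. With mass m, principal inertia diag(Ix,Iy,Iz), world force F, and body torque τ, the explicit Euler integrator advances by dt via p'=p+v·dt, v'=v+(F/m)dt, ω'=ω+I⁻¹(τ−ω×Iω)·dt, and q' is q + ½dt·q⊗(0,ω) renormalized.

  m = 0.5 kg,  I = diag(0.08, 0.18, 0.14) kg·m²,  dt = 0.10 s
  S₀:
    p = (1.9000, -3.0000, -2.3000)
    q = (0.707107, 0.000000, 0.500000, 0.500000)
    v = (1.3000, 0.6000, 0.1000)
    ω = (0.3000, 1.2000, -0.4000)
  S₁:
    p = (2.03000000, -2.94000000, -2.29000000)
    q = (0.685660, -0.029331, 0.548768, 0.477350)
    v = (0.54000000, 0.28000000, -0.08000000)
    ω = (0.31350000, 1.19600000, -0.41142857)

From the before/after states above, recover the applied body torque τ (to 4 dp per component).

τ = (0.0300, 0.0000, 0.0200)

ω₁ − ω₀ = (0.01350000, -0.00400000, -0.01142857)
ω₀×(Iω₀) = (0.0192, 0.0072, 0.0360)
I·α + gyro = (0.0300, 0.0000, 0.0200)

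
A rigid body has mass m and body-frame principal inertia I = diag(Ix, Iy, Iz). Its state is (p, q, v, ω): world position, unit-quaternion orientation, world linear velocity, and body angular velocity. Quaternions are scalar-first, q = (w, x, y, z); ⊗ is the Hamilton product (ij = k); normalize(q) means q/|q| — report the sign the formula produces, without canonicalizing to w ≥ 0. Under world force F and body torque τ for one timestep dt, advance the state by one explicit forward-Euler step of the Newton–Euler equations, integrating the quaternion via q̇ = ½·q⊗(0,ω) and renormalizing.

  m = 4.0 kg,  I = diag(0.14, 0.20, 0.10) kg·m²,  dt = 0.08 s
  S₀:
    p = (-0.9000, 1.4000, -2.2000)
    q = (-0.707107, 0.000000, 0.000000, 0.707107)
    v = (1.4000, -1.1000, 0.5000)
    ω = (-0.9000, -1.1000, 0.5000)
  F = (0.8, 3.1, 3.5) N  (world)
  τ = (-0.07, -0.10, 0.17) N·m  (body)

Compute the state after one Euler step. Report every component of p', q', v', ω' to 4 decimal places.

p' = (-0.7880, 1.3120, -2.1600)
q' = (-0.7199, 0.0565, 0.0056, 0.6917)
v' = (1.4160, -1.0380, 0.5700)
ω' = (-0.9714, -1.1328, 0.5885)

a = F/m = (0.2000, 0.7750, 0.8750)
new position p' = (-0.7880, 1.3120, -2.1600)
new velocity v' = (1.4160, -1.0380, 0.5700)
angular accel α = (-0.8929, -0.4100, 1.1060)
ω + α·dt = (-0.9714, -1.1328, 0.5885)
2q̇ = q⊗(0,ω) = (-0.3535535, 1.4142140, 0.1414214, -0.3535535)
updated quaternion q' = (-0.7199, 0.0565, 0.0056, 0.6917)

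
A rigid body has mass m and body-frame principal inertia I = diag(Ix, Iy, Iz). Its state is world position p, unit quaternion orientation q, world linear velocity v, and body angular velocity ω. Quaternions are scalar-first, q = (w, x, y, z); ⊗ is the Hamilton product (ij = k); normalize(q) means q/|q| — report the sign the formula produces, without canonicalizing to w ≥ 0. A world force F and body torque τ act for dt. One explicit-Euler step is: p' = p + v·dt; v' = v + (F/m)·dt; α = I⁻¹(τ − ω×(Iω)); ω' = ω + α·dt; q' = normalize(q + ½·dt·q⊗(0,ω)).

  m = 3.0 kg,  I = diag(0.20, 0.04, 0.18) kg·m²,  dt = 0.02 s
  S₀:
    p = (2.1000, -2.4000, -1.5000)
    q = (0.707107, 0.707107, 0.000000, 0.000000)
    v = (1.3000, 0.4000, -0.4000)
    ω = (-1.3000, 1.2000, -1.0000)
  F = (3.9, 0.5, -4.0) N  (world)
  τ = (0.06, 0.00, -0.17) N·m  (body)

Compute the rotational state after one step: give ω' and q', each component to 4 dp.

gyro term ω×Iω = (-0.1680, 0.0260, 0.2496)
(τ − ω×Iω)/I = (1.1400, -0.6500, -2.3311)
new body rate ω' = (-1.2772, 1.1870, -1.0466)
Hamilton product q⊗(0,ω) = (0.9192391, -0.9192391, 1.5556354, 0.1414214)
q' = normalize(q + ½dt·q⊗(0,ω)) = (0.7162, 0.6978, 0.0156, 0.0014)

ω' = (-1.2772, 1.1870, -1.0466)
q' = (0.7162, 0.6978, 0.0156, 0.0014)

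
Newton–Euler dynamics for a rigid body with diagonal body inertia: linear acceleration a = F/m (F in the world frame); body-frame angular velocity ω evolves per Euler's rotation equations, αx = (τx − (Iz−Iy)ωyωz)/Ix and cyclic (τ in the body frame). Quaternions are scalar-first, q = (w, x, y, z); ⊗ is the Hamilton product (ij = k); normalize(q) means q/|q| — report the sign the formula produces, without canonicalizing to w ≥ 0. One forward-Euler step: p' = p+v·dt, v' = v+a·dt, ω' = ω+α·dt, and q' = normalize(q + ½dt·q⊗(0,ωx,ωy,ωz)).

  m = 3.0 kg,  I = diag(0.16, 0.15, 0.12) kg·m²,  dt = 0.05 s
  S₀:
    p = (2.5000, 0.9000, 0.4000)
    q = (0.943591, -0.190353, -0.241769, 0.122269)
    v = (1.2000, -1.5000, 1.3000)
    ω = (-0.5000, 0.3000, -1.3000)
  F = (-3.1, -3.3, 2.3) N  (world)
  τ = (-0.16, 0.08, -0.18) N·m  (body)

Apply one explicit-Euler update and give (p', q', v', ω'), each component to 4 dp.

gyro term ω×Iω = (0.0117, 0.0260, 0.0015)
angular accel α = (-1.0731, 0.3600, -1.5125)
new body rate ω' = (-0.5537, 0.3180, -1.3756)
2q̇ = q⊗(0,ω) = (0.1363039, -0.1941765, -0.0255161, -1.4046587)
q + ½dt·q⊗(0,ω), renormalized = (0.9464, -0.1951, -0.2423, 0.0871)
a = (-1.0333, -1.1000, 0.7667)
p' = p + v·dt = (2.5600, 0.8250, 0.4650)
v' = v + a·dt = (1.1483, -1.5550, 1.3383)

p' = (2.5600, 0.8250, 0.4650)
q' = (0.9464, -0.1951, -0.2423, 0.0871)
v' = (1.1483, -1.5550, 1.3383)
ω' = (-0.5537, 0.3180, -1.3756)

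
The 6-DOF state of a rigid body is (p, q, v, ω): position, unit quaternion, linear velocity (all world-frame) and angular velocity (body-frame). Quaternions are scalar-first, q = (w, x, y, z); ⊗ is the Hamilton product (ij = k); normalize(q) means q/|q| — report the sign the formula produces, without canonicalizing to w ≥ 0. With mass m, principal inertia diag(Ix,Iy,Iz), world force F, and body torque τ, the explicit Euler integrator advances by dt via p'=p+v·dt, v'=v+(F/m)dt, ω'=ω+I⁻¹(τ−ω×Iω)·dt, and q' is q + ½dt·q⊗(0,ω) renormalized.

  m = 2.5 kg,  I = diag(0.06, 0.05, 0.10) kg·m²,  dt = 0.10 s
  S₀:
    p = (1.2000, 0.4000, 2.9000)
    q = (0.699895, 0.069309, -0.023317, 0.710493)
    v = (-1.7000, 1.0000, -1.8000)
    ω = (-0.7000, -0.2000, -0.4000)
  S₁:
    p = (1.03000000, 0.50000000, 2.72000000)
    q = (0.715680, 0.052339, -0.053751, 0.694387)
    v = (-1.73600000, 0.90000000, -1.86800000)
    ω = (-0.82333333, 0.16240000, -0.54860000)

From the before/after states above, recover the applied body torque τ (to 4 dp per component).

rate change Δω = (-0.12333333, 0.36240000, -0.14860000)
ω₀×(Iω₀) = (0.0040, -0.0112, -0.0014)
applied torque τ = (-0.0700, 0.1700, -0.1500)

τ = (-0.0700, 0.1700, -0.1500)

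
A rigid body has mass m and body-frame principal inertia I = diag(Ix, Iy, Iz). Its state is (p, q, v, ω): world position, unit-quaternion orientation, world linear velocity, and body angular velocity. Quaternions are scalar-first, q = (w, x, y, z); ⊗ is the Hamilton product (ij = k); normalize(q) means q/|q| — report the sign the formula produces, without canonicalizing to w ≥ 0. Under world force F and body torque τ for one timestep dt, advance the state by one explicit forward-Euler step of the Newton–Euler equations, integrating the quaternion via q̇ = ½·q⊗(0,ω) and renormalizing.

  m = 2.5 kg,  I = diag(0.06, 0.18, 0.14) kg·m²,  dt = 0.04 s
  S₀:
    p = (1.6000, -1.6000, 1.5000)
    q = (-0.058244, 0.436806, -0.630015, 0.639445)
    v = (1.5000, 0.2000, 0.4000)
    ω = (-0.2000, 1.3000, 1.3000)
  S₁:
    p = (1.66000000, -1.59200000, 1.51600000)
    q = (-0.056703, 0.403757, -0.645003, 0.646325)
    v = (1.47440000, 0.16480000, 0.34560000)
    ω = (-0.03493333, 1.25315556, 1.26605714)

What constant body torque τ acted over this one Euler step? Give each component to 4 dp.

τ = (0.1800, -0.1900, -0.1500)

ω₁ − ω₀ = (0.16506667, -0.04684444, -0.03394286)
precession coupling = (-0.0676, 0.0208, -0.0312)
τ = I·(Δω/dt) + ω₀×(Iω₀) = (0.1800, -0.1900, -0.1500)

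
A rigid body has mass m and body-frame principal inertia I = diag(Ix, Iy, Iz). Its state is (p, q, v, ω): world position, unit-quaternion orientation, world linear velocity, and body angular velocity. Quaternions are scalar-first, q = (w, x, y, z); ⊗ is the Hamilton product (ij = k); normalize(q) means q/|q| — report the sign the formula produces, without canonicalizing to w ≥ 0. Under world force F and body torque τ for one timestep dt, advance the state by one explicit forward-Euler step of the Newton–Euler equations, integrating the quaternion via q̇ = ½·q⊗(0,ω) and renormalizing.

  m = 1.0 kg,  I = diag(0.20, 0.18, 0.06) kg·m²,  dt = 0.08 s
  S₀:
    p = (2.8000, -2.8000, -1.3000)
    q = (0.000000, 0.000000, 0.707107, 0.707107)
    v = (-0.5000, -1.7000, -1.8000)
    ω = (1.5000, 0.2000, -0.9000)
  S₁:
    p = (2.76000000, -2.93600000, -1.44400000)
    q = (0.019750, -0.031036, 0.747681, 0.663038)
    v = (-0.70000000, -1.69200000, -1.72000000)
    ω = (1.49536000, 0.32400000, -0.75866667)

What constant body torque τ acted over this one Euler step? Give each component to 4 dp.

τ = (0.0100, 0.0900, 0.1000)

ω₁ − ω₀ = (-0.00464000, 0.12400000, 0.14133333)
applied torque τ = (0.0100, 0.0900, 0.1000)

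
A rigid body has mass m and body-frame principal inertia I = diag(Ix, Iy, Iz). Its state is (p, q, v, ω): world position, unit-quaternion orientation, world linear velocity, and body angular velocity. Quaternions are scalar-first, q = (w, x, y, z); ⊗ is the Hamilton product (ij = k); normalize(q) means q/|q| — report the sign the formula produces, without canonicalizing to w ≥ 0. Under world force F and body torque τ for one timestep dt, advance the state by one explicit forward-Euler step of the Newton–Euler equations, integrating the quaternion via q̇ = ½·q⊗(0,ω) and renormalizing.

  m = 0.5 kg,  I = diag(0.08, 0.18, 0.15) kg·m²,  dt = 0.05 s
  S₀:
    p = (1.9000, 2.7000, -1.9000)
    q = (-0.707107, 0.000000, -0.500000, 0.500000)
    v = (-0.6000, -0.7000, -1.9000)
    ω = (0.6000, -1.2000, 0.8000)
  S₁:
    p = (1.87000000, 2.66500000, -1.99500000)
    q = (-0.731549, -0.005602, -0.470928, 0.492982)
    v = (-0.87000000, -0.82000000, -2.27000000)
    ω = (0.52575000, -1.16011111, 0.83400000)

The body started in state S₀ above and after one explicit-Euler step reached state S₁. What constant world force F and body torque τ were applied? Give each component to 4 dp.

rate change Δω = (-0.07425000, 0.03988889, 0.03400000)
gyro term ω₀×Iω₀ = (0.0288, -0.0336, -0.0720)
applied torque τ = (-0.0900, 0.1100, 0.0300)
Δv = v₁−v₀ = (-0.27000000, -0.12000000, -0.37000000)
applied force F = (-2.7000, -1.2000, -3.7000)

F = (-2.7000, -1.2000, -3.7000)
τ = (-0.0900, 0.1100, 0.0300)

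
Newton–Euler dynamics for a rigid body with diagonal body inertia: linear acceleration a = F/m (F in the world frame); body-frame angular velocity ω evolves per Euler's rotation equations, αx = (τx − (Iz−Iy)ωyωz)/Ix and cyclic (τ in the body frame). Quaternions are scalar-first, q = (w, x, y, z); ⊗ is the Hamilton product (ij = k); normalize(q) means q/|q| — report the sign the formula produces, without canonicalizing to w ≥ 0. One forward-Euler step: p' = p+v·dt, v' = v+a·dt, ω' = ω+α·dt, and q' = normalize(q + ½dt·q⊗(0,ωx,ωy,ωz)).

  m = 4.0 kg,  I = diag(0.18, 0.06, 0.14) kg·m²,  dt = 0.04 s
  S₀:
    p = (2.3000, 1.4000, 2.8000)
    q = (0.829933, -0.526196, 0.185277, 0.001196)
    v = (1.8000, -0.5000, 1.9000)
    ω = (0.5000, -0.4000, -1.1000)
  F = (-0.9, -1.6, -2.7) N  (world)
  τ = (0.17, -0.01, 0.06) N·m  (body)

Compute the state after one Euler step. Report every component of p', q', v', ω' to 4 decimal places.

gyro term ω×Iω = (0.0352, -0.0220, 0.0240)
(τ − ω×Iω)/I = (0.7489, 0.2000, 0.2571)
ω + α·dt = (0.5300, -0.3920, -1.0897)
q⊗(0,ω) = (0.3385244, 0.2116402, -0.9101908, -0.7950864)
updated quaternion q' = (0.8364, -0.5218, 0.1670, -0.0147)
p + v·dt = (2.3720, 1.3800, 2.8760)
new velocity v' = (1.7910, -0.5160, 1.8730)

p' = (2.3720, 1.3800, 2.8760)
q' = (0.8364, -0.5218, 0.1670, -0.0147)
v' = (1.7910, -0.5160, 1.8730)
ω' = (0.5300, -0.3920, -1.0897)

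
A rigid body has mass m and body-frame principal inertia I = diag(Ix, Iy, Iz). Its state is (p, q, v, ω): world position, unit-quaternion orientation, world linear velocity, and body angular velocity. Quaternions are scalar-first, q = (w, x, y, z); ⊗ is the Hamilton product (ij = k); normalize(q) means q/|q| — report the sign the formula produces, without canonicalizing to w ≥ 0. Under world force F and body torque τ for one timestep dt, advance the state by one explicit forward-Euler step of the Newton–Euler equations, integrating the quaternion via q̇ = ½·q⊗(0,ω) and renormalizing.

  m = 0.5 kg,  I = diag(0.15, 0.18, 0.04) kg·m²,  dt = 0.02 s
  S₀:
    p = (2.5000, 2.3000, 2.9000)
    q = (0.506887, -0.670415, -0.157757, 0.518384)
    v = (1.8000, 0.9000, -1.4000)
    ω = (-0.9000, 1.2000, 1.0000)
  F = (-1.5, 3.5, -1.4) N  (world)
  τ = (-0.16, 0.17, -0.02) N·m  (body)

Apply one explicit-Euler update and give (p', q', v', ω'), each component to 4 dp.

linear accel F/m = (-3.0000, 7.0000, -2.8000)
p + v·dt = (2.5360, 2.3180, 2.8720)
v + (F/m)dt = (1.7400, 1.0400, -1.4560)
α = I⁻¹(τ − ω×Iω) = (0.0533, 1.4944, 0.3100)
ω' = ω + α·dt = (-0.8989, 1.2299, 1.0062)
q⊗(0,ω) = (-0.9324491, -1.2360161, 0.8121338, -0.4395923)
q + ½dt·q⊗(0,ω), renormalized = (0.4975, -0.6827, -0.1496, 0.5139)

p' = (2.5360, 2.3180, 2.8720)
q' = (0.4975, -0.6827, -0.1496, 0.5139)
v' = (1.7400, 1.0400, -1.4560)
ω' = (-0.8989, 1.2299, 1.0062)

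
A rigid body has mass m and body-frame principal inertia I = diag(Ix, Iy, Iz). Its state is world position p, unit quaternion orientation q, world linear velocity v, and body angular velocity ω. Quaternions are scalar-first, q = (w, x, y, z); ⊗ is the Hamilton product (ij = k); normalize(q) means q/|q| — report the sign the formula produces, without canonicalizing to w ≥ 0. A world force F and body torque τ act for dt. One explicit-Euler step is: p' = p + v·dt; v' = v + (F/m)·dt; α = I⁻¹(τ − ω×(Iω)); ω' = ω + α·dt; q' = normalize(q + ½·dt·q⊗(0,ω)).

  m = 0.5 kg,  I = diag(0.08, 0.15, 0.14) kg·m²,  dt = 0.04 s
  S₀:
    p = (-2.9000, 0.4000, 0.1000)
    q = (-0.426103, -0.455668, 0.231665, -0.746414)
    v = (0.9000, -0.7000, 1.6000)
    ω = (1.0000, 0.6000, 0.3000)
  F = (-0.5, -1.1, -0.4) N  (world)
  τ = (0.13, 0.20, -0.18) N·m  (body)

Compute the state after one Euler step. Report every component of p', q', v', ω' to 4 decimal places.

p' = p + v·dt = (-2.8640, 0.3720, 0.1640)
v' = v + a·dt = (0.8600, -0.7880, 1.5680)
precession coupling ω×(Iω) = (-0.0018, -0.0180, 0.0420)
α = I⁻¹(τ − ω×Iω) = (1.6475, 1.4533, -1.5857)
ω' = ω + α·dt = (1.0659, 0.6581, 0.2366)
Hamilton product q⊗(0,ω) = (0.5405932, 0.0912449, -0.8653754, -0.6328967)
q + ½dt·q⊗(0,ω), renormalized = (-0.4152, -0.4537, 0.2143, -0.7589)

p' = (-2.8640, 0.3720, 0.1640)
q' = (-0.4152, -0.4537, 0.2143, -0.7589)
v' = (0.8600, -0.7880, 1.5680)
ω' = (1.0659, 0.6581, 0.2366)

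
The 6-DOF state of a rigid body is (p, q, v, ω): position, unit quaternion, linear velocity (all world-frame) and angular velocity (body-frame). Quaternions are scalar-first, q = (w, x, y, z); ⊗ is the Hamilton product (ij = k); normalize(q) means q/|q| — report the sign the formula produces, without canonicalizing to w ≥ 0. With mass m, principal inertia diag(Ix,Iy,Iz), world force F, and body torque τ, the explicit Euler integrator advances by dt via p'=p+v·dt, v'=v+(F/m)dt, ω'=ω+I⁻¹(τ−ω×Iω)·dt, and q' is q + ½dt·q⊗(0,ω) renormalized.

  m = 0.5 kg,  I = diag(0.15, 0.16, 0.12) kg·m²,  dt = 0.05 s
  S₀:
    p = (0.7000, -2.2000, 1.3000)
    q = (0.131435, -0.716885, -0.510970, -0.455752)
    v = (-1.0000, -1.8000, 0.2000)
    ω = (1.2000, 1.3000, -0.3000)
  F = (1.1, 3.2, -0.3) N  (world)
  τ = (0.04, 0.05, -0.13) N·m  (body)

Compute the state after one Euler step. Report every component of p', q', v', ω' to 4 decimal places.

p' = (0.6500, -2.2900, 1.3100)
q' = (0.1660, -0.6936, -0.5252, -0.4642)
v' = (-0.8900, -1.4800, 0.1700)
ω' = (1.2081, 1.3190, -0.3607)

p + v·dt = (0.6500, -2.2900, 1.3100)
new velocity v' = (-0.8900, -1.4800, 0.1700)
precession coupling ω×(Iω) = (0.0156, -0.0108, 0.0156)
(τ − ω×Iω)/I = (0.1627, 0.3800, -1.2133)
new body rate ω' = (1.2081, 1.3190, -0.3607)
2q̇ = q⊗(0,ω) = (1.3877974, 0.9034906, -0.5911024, -0.3582170)
q' = normalize(q + ½dt·q⊗(0,ω)) = (0.1660, -0.6936, -0.5252, -0.4642)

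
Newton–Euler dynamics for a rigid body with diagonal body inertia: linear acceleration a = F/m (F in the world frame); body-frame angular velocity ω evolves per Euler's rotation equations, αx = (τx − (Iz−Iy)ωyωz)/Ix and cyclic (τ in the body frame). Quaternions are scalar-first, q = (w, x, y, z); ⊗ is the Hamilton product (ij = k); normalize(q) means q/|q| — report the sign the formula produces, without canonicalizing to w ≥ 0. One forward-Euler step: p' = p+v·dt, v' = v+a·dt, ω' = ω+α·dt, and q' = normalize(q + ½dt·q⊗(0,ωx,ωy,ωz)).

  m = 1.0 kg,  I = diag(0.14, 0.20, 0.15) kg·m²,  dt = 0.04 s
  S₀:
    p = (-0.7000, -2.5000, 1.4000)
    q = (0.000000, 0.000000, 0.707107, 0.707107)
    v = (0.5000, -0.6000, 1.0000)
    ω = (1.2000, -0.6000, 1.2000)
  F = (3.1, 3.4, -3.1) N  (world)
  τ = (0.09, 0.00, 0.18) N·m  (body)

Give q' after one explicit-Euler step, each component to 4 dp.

Hamilton product q⊗(0,ω) = (-0.4242642, 1.2727926, 0.8485284, -0.8485284)
updated quaternion q' = (-0.0085, 0.0254, 0.7236, 0.6897)

q' = (-0.0085, 0.0254, 0.7236, 0.6897)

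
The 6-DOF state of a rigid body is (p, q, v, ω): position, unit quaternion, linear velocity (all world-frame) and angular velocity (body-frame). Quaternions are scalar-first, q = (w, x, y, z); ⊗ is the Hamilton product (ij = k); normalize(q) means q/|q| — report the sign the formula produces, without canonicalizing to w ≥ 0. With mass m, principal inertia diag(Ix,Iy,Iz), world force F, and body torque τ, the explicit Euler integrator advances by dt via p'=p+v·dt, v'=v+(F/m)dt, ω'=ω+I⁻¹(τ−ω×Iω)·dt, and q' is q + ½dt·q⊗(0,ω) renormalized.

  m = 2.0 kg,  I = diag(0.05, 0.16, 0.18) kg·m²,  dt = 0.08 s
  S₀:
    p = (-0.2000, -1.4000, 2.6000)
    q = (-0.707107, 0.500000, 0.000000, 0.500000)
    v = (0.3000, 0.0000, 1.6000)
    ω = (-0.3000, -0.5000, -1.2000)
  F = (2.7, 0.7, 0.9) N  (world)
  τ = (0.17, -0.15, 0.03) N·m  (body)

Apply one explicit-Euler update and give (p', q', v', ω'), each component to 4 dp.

precession coupling ω×(Iω) = (0.0120, -0.0468, 0.0165)
α = I⁻¹(τ − ω×Iω) = (3.1600, -0.6450, 0.0750)
new body rate ω' = (-0.0472, -0.5516, -1.1940)
q⊗(0,ω) = (0.7500000, 0.4621321, 0.8035535, 0.5985284)
q + ½dt·q⊗(0,ω), renormalized = (-0.6761, 0.5177, 0.0321, 0.5232)
p' = p + v·dt = (-0.1760, -1.4000, 2.7280)
v' = v + a·dt = (0.4080, 0.0280, 1.6360)

p' = (-0.1760, -1.4000, 2.7280)
q' = (-0.6761, 0.5177, 0.0321, 0.5232)
v' = (0.4080, 0.0280, 1.6360)
ω' = (-0.0472, -0.5516, -1.1940)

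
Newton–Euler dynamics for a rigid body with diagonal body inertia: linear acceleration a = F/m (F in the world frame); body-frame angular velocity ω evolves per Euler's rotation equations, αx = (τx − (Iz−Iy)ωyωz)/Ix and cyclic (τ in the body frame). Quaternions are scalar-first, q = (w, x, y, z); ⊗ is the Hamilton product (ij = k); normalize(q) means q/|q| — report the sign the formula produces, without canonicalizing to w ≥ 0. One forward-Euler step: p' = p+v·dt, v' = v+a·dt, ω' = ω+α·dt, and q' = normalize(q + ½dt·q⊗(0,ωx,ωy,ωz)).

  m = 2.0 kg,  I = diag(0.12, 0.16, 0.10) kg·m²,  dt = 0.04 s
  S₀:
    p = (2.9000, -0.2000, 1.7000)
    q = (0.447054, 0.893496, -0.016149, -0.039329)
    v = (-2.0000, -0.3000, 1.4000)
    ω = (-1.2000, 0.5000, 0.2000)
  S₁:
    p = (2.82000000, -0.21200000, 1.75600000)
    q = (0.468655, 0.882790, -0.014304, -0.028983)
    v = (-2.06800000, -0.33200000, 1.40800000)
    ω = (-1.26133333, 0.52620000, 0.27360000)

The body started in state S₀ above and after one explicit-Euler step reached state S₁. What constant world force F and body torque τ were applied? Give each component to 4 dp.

F = (-3.4000, -1.6000, 0.4000)
τ = (-0.1900, 0.1000, 0.1600)

rate change Δω = (-0.06133333, 0.02620000, 0.07360000)
τ = I·(Δω/dt) + ω₀×(Iω₀) = (-0.1900, 0.1000, 0.1600)
Δv = v₁−v₀ = (-0.06800000, -0.03200000, 0.00800000)
m·(v₁−v₀)/dt = (-3.4000, -1.6000, 0.4000)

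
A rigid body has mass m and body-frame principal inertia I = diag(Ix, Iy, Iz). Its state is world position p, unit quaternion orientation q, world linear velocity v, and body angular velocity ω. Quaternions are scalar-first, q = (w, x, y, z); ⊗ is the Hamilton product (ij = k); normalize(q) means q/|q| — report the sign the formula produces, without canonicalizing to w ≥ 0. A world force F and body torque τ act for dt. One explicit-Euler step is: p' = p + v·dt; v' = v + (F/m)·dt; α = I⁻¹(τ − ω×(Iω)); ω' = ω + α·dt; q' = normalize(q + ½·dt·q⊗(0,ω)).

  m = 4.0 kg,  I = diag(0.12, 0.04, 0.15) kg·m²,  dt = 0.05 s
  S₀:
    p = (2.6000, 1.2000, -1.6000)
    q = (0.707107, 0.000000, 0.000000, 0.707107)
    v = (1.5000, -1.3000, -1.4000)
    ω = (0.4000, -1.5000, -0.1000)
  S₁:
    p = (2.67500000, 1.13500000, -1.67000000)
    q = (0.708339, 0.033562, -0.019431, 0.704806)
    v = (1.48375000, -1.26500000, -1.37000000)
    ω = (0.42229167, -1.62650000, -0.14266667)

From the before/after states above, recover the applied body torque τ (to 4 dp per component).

τ = (0.0700, -0.1000, -0.0800)

rate change Δω = (0.02229167, -0.12650000, -0.04266667)
τ = I·(Δω/dt) + ω₀×(Iω₀) = (0.0700, -0.1000, -0.0800)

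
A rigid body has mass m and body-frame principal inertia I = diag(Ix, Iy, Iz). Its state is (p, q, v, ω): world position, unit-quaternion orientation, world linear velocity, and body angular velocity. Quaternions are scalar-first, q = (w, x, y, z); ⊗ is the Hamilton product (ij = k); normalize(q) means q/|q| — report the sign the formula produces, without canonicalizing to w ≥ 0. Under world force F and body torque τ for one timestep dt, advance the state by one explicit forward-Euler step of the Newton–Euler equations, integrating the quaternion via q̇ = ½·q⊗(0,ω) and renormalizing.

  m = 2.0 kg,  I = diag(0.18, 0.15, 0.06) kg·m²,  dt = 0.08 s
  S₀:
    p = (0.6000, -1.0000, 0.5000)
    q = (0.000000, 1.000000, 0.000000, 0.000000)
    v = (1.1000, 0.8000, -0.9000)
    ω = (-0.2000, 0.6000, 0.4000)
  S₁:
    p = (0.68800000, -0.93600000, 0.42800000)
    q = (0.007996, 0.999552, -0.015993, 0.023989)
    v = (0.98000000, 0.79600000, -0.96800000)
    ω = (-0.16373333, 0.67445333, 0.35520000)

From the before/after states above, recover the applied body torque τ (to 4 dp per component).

rate change Δω = (0.03626667, 0.07445333, -0.04480000)
applied torque τ = (0.0600, 0.1300, -0.0300)

τ = (0.0600, 0.1300, -0.0300)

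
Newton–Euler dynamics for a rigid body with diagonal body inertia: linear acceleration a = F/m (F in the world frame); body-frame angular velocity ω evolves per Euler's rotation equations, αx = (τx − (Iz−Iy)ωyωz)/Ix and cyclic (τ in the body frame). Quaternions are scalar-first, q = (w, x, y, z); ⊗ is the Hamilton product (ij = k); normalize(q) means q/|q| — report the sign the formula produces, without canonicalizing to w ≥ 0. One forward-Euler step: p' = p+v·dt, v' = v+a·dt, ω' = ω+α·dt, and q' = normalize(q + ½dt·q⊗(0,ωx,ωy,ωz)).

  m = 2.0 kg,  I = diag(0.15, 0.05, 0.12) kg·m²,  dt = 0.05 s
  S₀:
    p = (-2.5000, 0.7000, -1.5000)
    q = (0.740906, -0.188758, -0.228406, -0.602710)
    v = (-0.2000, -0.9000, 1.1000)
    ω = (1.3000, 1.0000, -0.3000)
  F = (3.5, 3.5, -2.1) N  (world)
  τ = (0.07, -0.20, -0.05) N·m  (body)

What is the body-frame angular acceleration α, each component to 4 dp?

gyro term ω×Iω = (-0.0210, -0.0117, -0.1300)
angular accel α = (0.6067, -3.7660, 0.6667)

α = (0.6067, -3.7660, 0.6667)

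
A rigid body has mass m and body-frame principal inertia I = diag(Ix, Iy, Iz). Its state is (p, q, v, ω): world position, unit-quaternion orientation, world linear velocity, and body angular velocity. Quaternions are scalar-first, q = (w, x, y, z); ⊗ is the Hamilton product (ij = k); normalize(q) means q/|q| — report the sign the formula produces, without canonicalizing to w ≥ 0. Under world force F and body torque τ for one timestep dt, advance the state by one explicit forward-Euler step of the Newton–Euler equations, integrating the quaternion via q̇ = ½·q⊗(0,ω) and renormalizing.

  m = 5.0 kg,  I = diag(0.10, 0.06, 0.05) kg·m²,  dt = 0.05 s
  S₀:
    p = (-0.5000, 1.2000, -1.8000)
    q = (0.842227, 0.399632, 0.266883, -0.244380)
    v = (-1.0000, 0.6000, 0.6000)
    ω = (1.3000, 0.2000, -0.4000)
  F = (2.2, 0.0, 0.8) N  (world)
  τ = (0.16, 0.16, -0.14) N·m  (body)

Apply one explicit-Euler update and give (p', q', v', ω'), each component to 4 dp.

angular accel α = (1.5920, 3.1000, -2.5920)
ω' = ω + α·dt = (1.3796, 0.3550, -0.5296)
q⊗(0,ω) = (-0.6706502, 1.0370179, 0.0106042, -0.6039123)
q' = normalize(q + ½dt·q⊗(0,ω)) = (0.8250, 0.4253, 0.2670, -0.2593)
linear accel F/m = (0.4400, 0.0000, 0.1600)
new position p' = (-0.5500, 1.2300, -1.7700)
v' = v + a·dt = (-0.9780, 0.6000, 0.6080)

p' = (-0.5500, 1.2300, -1.7700)
q' = (0.8250, 0.4253, 0.2670, -0.2593)
v' = (-0.9780, 0.6000, 0.6080)
ω' = (1.3796, 0.3550, -0.5296)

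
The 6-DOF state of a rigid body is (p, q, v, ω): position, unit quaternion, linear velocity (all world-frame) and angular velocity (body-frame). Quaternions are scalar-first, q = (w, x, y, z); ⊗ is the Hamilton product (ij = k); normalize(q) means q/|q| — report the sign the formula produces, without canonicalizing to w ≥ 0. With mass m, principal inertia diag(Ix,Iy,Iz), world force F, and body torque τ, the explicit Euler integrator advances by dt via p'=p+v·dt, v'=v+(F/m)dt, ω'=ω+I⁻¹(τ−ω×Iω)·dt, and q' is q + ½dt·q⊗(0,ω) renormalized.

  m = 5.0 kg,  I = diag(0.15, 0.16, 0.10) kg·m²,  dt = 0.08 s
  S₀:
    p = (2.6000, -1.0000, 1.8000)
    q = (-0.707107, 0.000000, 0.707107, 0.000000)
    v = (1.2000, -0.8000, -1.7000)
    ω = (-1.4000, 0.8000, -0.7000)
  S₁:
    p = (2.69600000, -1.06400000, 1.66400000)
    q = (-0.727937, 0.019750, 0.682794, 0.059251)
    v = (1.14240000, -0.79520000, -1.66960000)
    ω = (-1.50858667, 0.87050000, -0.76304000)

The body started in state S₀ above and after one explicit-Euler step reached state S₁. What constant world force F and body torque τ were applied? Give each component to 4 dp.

F = (-3.6000, 0.3000, 1.9000)
τ = (-0.1700, 0.1900, -0.0900)

Δv = v₁−v₀ = (-0.05760000, 0.00480000, 0.03040000)
F = m·Δv/dt = (-3.6000, 0.3000, 1.9000)
rate change Δω = (-0.10858667, 0.07050000, -0.06304000)
I·α + gyro = (-0.1700, 0.1900, -0.0900)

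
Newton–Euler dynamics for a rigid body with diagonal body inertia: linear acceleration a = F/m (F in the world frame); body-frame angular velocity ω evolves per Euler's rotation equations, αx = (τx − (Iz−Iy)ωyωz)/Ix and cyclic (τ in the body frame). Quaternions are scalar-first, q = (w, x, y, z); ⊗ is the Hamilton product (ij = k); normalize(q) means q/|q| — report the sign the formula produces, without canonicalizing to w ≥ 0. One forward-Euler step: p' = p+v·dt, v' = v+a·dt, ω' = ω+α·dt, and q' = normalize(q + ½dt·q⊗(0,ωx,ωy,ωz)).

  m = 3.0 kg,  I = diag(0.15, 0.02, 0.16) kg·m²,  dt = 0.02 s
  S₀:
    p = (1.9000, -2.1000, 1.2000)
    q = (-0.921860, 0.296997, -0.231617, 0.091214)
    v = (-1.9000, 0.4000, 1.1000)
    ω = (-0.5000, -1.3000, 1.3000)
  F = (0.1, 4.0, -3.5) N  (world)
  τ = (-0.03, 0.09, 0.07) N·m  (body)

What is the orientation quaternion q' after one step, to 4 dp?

q⊗(0,ω) = (-0.2711818, 0.2784061, 0.7667149, -1.7003226)
q + ½dt·q⊗(0,ω), renormalized = (-0.9244, 0.2997, -0.2239, 0.0742)

q' = (-0.9244, 0.2997, -0.2239, 0.0742)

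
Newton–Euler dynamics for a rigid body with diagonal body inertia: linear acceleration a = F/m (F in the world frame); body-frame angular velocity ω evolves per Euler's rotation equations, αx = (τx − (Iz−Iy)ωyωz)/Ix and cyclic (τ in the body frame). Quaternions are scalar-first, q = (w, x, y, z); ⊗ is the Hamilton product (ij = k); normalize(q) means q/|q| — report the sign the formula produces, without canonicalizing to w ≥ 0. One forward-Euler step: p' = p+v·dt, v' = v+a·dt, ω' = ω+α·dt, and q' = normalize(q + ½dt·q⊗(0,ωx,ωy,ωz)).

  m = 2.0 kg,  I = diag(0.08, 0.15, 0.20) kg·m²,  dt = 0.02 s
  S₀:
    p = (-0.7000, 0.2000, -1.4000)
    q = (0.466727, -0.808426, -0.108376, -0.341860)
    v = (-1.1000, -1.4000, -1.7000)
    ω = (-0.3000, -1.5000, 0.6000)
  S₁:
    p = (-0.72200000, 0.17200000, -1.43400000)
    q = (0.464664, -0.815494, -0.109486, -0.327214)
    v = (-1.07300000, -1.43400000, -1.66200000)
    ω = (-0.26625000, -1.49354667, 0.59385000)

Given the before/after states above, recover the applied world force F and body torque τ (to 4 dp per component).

F = (2.7000, -3.4000, 3.8000)
τ = (0.0900, 0.0700, -0.0300)

Δω = ω₁−ω₀ = (0.03375000, 0.00645333, -0.00615000)
precession coupling = (-0.0450, 0.0216, 0.0315)
τ = I·(Δω/dt) + ω₀×(Iω₀) = (0.0900, 0.0700, -0.0300)
velocity change Δv = (0.02700000, -0.03400000, 0.03800000)
applied force F = (2.7000, -3.4000, 3.8000)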